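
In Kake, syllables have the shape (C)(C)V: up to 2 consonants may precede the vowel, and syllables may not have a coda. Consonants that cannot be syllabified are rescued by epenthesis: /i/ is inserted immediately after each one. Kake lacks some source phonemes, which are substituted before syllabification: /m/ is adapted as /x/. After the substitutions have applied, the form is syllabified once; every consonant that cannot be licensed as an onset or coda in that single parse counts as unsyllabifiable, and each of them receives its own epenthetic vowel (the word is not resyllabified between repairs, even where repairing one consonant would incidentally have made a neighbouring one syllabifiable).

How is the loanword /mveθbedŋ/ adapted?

xveθbediŋi

Substitution: /m/ → /x/, giving /xveθbedŋ/.
Syllabifying with onset maximization leaves /d/, /ŋ/ stranded (no codas are permitted; onsets may contain at most 2 consonants).
Each unlicensed consonant becomes the onset of a new syllable: /d/ → /di/, /ŋ/ → /ŋi/.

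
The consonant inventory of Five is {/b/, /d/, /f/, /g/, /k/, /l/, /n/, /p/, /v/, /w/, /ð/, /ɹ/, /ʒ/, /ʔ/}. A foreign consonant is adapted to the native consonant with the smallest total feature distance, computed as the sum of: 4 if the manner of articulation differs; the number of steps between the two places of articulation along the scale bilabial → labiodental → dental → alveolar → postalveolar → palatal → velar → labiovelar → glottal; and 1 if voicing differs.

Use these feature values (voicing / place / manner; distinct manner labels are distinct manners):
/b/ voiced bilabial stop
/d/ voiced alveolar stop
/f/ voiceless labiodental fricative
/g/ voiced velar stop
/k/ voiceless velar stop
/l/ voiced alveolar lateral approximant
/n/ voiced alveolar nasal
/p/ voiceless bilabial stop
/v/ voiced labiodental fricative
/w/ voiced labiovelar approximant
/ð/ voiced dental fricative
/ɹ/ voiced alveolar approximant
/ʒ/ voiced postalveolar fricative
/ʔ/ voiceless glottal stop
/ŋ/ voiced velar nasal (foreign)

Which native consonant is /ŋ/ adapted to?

/n/ is closest: same manner (nasal), place distance 3 (velar→alveolar), same voicing; total 3. Next closest is /g/ at distance 4.

n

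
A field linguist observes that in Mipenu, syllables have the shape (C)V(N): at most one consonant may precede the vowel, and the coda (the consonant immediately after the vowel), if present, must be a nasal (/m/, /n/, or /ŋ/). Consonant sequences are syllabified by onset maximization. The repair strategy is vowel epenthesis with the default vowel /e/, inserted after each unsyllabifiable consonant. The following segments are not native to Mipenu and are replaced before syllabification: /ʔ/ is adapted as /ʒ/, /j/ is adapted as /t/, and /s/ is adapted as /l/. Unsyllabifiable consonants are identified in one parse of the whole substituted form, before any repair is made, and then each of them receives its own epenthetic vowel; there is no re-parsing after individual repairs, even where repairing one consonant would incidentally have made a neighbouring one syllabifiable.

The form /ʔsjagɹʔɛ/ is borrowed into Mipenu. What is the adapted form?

Substitution: /ʔ/ → /ʒ/, /s/ → /l/, /j/ → /t/, giving /ʒltagɹʒɛ/.
Syllabifying with onset maximization leaves /ʒ/, /l/, /g/, /ɹ/ stranded (only a nasal (/m/, /n/, or /ŋ/) is licensed in coda position; onsets are limited to one consonant).
Inserting the epenthetic vowel yields /ʒ/ → /ʒe/, /l/ → /le/, /g/ → /ge/, /ɹ/ → /ɹe/.

ʒeletageɹeʒɛ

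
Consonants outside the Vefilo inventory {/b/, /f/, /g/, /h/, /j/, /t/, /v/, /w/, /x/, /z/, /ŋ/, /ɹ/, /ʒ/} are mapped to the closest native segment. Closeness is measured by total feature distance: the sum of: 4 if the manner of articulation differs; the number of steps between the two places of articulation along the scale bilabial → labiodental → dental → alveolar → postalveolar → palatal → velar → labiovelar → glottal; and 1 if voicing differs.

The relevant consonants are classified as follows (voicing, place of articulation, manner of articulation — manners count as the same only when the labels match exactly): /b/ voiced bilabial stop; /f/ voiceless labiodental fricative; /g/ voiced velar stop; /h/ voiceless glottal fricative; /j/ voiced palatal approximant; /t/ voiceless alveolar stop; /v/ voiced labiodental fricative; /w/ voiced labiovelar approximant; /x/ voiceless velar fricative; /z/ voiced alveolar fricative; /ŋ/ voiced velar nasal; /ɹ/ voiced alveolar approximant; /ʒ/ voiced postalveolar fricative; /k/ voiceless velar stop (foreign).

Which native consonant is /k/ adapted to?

/g/ is closest: same manner (stop), place distance 0 (velar→velar), voicing differs (+1); total 1. Next closest is /t/ at distance 3.

g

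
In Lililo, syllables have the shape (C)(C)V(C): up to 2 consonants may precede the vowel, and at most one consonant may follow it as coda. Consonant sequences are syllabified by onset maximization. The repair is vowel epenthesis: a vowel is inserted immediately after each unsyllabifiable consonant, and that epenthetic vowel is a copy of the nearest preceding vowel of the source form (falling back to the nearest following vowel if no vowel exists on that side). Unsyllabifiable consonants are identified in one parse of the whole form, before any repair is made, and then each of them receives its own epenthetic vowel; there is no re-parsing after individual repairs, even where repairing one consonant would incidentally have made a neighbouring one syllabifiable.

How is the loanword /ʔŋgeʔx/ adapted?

ʔeŋgeʔxe

The consonants /ʔ/, /x/ cannot be parsed into a legal (C)(C)V(C) syllable (at most one coda consonant is licensed; onsets may contain at most 2 consonants).
Each unlicensed consonant becomes the onset of a new syllable: /ʔ/ → /ʔe/, /x/ → /xe/.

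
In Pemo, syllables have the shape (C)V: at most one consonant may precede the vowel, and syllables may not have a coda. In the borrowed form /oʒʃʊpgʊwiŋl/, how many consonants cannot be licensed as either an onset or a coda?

4

Syllabifying with onset maximization leaves /ʒ/, /p/, /ŋ/, /l/ stranded (no codas are permitted; onsets are limited to one consonant).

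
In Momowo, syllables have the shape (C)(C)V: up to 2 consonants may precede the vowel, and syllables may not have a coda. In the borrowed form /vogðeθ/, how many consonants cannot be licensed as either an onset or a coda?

The consonants /θ/ cannot be parsed into a legal (C)(C)V syllable (no codas are permitted; onsets may contain at most 2 consonants).

1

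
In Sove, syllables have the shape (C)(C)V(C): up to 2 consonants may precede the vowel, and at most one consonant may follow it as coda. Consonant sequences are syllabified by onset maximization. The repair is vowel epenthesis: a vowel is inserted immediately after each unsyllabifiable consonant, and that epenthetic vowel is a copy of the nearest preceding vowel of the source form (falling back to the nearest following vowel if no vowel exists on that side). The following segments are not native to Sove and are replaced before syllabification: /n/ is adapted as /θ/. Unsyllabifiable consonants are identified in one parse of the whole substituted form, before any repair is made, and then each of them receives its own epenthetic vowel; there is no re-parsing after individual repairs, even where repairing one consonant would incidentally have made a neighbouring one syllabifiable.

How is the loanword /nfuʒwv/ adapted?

Substitution: /n/ → /θ/, giving /θfuʒwv/.
Under (C)(C)V(C), the unsyllabifiable consonants are /w/, /v/ (at most one coda consonant is licensed; onsets may contain at most 2 consonants).
Each unlicensed consonant becomes the onset of a new syllable: /w/ → /wu/, /v/ → /vu/.

θfuʒwuvu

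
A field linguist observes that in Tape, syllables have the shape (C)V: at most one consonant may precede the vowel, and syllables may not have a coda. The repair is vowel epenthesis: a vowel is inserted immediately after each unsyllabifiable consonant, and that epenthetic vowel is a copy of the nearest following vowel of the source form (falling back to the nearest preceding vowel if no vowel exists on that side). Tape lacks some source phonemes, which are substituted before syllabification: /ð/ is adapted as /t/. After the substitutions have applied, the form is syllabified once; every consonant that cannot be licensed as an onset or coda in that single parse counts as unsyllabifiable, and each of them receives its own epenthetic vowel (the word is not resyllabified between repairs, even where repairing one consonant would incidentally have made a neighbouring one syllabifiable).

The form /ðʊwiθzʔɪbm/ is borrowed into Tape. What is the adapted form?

tʊwiθɪzɪʔɪbɪmɪ

Substitution: /ð/ → /t/, giving /tʊwiθzʔɪbm/.
Under (C)V, the unsyllabifiable consonants are /θ/, /z/, /b/, /m/ (no codas are permitted; onsets are limited to one consonant).
Inserting the epenthetic vowel yields /θ/ → /θɪ/, /z/ → /zɪ/, /b/ → /bɪ/, /m/ → /mɪ/.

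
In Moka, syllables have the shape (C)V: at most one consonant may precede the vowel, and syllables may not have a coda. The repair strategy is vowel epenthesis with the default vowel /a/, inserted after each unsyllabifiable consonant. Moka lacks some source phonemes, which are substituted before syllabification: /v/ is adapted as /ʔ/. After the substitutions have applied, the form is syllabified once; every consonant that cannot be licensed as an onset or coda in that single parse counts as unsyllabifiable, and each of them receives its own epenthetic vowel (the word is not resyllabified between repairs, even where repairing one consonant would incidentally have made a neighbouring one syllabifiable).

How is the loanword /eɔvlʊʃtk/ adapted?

eɔʔalʊʃataka

Substitution: /v/ → /ʔ/, giving /eɔʔlʊʃtk/.
Under (C)V, the unsyllabifiable consonants are /ʔ/, /ʃ/, /t/, /k/ (no codas are permitted; onsets are limited to one consonant).
Epenthesis after each stranded consonant: /ʔ/ → /ʔa/, /ʃ/ → /ʃa/, /t/ → /ta/, /k/ → /ka/.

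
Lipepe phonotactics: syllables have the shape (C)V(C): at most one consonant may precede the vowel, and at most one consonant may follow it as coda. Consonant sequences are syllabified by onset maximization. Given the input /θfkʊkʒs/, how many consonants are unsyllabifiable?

4

Syllabifying with onset maximization leaves /θ/, /f/, /ʒ/, /s/ stranded (at most one coda consonant is licensed; onsets are limited to one consonant).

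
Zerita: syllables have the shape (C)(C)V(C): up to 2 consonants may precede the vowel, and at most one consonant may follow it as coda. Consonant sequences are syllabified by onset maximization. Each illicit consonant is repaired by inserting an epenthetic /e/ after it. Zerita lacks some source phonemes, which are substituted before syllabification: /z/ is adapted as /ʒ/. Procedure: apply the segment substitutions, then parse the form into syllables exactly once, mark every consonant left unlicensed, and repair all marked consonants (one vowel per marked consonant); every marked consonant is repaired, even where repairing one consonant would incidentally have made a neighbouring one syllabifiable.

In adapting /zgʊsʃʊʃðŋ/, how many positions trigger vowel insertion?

2

After substitution the input is /ʒgʊsʃʊʃðŋ/.
The unsyllabifiable consonants are /ð/, /ŋ/; each receives one epenthetic vowel.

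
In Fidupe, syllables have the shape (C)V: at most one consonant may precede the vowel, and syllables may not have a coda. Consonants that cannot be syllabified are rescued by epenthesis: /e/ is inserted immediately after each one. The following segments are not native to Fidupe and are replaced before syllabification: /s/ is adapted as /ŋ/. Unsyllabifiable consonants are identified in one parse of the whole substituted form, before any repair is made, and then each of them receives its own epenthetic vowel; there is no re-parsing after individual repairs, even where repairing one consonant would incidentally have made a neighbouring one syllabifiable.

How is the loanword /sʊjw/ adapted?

ŋʊjewe

Substitution: /s/ → /ŋ/, giving /ŋʊjw/.
Under (C)V, the unsyllabifiable consonants are /j/, /w/ (no codas are permitted; onsets are limited to one consonant).
Each unlicensed consonant becomes the onset of a new syllable: /j/ → /je/, /w/ → /we/.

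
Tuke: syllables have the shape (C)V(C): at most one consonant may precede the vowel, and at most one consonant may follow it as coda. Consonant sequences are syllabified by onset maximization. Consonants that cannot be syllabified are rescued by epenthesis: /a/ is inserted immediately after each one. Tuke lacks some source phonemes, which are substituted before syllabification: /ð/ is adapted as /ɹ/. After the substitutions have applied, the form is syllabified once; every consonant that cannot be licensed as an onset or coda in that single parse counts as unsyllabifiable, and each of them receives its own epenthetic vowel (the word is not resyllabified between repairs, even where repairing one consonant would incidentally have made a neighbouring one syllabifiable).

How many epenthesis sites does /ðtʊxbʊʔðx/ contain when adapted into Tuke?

After substitution the input is /ɹtʊxbʊʔɹx/.
The unsyllabifiable consonants are /ɹ/, /ɹ/, /x/; each receives one epenthetic vowel.

3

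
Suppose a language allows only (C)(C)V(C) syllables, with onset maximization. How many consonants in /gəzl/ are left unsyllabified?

The consonants /l/ cannot be parsed into a legal (C)(C)V(C) syllable (at most one coda consonant is licensed; onsets may contain at most 2 consonants).

1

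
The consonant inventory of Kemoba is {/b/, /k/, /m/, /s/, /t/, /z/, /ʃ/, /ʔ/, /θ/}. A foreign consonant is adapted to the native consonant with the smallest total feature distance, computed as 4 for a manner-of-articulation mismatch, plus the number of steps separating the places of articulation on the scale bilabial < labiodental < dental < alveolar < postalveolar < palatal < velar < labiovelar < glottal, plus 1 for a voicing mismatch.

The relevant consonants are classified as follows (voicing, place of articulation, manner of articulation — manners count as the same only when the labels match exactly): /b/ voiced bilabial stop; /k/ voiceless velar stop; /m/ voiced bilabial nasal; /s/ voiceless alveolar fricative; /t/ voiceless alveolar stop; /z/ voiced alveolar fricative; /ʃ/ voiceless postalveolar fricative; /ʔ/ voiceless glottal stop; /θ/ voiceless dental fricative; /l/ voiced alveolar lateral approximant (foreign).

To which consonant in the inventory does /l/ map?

z

/z/ is closest: manner differs (lateral approximant→fricative, +4), place distance 0 (alveolar→alveolar), same voicing; total 4. Next closest is /s/ at distance 5.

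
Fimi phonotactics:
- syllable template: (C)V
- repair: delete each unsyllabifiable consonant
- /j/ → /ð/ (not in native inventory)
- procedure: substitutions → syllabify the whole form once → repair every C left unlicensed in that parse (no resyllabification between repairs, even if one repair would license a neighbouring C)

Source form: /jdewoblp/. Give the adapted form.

dewo

Substitution: /j/ → /ð/, giving /ðdewoblp/.
The consonants /ð/, /b/, /l/, /p/ cannot be parsed into a legal (C)V syllable (no codas are permitted; onsets are limited to one consonant).
Deleting the stranded consonants removes /ð/, /b/, /l/, /p/.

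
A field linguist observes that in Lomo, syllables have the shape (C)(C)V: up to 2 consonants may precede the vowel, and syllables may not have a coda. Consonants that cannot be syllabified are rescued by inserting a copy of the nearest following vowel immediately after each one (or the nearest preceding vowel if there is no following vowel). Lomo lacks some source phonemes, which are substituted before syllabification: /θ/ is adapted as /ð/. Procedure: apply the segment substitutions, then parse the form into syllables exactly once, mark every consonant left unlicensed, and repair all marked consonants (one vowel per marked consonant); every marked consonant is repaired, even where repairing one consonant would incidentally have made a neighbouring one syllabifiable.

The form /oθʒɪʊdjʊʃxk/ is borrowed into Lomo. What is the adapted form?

Substitution: /θ/ → /ð/, giving /oðʒɪʊdjʊʃxk/.
Syllabifying with onset maximization leaves /ʃ/, /x/, /k/ stranded (no codas are permitted; onsets may contain at most 2 consonants).
Epenthesis after each stranded consonant: /ʃ/ → /ʃʊ/, /x/ → /xʊ/, /k/ → /kʊ/.

oðʒɪʊdjʊʃʊxʊkʊ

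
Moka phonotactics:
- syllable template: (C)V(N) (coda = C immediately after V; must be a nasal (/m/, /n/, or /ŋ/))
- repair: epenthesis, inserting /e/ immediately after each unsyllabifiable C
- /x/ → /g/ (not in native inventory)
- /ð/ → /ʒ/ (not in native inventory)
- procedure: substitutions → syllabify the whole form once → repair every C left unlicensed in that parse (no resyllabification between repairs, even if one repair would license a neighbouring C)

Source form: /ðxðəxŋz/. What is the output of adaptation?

Substitution: /ð/ → /ʒ/, /x/ → /g/, giving /ʒgʒəgŋz/.
The consonants /ʒ/, /g/, /g/, /ŋ/, /z/ cannot be parsed into a legal (C)V(N) syllable (only a nasal (/m/, /n/, or /ŋ/) is licensed in coda position; onsets are limited to one consonant).
Each unlicensed consonant becomes the onset of a new syllable: /ʒ/ → /ʒe/, /g/ → /ge/, /g/ → /ge/, /ŋ/ → /ŋe/, /z/ → /ze/.

ʒegeʒəgeŋeze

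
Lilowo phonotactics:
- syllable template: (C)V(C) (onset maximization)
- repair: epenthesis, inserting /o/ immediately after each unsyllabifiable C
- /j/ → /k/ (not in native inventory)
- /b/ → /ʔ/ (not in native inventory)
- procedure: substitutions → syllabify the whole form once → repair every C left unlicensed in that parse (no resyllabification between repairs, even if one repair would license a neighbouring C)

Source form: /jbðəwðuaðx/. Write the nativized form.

Substitution: /j/ → /k/, /b/ → /ʔ/, giving /kʔðəwðuaðx/.
Under (C)V(C), the unsyllabifiable consonants are /k/, /ʔ/, /x/ (at most one coda consonant is licensed; onsets are limited to one consonant).
Each unlicensed consonant becomes the onset of a new syllable: /k/ → /ko/, /ʔ/ → /ʔo/, /x/ → /xo/.

koʔoðəwðuaðxo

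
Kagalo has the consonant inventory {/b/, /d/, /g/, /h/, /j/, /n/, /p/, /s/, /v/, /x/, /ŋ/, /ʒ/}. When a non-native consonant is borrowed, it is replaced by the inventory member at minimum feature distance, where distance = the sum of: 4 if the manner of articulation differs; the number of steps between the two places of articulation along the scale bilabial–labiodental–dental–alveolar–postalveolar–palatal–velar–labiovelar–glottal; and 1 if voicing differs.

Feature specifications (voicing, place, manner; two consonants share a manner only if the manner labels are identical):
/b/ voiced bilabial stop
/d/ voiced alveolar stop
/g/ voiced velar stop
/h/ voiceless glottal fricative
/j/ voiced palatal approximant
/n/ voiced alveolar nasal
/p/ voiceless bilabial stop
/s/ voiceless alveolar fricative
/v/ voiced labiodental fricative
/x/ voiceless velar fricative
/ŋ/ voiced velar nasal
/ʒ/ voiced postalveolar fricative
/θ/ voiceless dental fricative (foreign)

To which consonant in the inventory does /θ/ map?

s

/s/ is closest: same manner (fricative), place distance 1 (dental→alveolar), same voicing; total 1. Next closest is /v/ at distance 2.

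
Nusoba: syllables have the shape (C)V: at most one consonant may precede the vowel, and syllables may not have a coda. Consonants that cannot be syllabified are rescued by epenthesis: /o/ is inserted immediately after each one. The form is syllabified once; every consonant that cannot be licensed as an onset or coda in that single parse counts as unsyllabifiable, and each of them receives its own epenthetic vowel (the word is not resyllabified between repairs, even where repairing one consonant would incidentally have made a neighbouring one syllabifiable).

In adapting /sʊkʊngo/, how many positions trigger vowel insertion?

The unsyllabifiable consonants are /n/; each receives one epenthetic vowel.

1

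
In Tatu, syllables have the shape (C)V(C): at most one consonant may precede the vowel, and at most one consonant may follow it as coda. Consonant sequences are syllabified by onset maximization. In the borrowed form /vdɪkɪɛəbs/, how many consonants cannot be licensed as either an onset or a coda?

2

Under (C)V(C), the unsyllabifiable consonants are /v/, /s/ (at most one coda consonant is licensed; onsets are limited to one consonant).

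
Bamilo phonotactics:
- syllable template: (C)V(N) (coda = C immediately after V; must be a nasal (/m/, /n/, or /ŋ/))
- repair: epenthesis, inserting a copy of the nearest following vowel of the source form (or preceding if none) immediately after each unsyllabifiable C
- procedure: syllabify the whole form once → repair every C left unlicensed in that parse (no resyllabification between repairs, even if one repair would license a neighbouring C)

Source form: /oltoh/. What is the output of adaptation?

olotoho

Syllabifying with onset maximization leaves /l/, /h/ stranded (only a nasal (/m/, /n/, or /ŋ/) is licensed in coda position; onsets are limited to one consonant).
Inserting the epenthetic vowel yields /l/ → /lo/, /h/ → /ho/.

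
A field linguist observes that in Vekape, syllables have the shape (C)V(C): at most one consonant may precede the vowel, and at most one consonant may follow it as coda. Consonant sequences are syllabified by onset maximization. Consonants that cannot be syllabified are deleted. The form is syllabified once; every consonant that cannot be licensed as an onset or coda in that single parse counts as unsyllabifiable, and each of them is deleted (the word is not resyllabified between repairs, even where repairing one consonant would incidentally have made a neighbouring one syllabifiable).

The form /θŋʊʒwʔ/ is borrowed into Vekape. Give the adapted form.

ŋʊʒ

Under (C)V(C), the unsyllabifiable consonants are /θ/, /w/, /ʔ/ (at most one coda consonant is licensed; onsets are limited to one consonant).
Deletion applies to /θ/, /w/, /ʔ/.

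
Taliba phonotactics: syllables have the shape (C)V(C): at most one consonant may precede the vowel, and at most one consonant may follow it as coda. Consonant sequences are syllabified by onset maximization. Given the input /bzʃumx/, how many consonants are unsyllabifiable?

Under (C)V(C), the unsyllabifiable consonants are /b/, /z/, /x/ (at most one coda consonant is licensed; onsets are limited to one consonant).

3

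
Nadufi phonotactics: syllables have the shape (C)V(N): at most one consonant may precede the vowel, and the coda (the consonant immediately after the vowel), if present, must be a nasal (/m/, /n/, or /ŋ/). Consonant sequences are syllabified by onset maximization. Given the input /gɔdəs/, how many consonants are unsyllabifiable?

Under (C)V(N), the unsyllabifiable consonants are /s/ (only a nasal (/m/, /n/, or /ŋ/) is licensed in coda position; onsets are limited to one consonant).

1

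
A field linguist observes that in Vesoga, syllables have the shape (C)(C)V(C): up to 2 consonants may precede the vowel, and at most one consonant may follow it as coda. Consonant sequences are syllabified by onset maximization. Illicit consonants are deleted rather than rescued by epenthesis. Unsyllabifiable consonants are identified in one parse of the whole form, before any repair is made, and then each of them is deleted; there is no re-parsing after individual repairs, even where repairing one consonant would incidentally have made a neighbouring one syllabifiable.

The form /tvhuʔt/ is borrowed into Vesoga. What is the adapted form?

vhuʔ

The consonants /t/, /t/ cannot be parsed into a legal (C)(C)V(C) syllable (at most one coda consonant is licensed; onsets may contain at most 2 consonants).
Deleting the stranded consonants removes /t/, /t/.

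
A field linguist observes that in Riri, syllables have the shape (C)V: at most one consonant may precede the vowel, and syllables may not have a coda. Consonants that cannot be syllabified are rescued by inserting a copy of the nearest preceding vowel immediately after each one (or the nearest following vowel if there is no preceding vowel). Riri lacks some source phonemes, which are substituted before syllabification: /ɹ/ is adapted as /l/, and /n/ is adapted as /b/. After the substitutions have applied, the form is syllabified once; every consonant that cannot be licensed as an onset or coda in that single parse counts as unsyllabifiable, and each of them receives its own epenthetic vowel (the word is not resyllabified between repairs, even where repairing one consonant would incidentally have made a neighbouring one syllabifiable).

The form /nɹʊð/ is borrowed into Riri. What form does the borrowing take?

Substitution: /n/ → /b/, /ɹ/ → /l/, giving /blʊð/.
Under (C)V, the unsyllabifiable consonants are /b/, /ð/ (no codas are permitted; onsets are limited to one consonant).
Each unlicensed consonant becomes the onset of a new syllable: /b/ → /bʊ/, /ð/ → /ðʊ/.

bʊlʊðʊ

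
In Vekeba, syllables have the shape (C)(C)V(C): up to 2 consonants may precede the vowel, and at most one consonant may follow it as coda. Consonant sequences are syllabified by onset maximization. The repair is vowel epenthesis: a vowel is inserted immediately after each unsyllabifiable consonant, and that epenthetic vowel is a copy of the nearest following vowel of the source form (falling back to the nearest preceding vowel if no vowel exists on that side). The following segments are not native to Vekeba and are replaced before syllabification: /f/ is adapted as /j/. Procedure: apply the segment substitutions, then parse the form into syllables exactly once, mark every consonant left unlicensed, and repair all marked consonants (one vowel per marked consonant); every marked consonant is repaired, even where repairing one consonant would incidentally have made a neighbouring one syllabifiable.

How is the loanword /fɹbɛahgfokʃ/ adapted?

jɛɹbɛahgjokʃo

Substitution: /f/ → /j/, giving /jɹbɛahgjokʃ/.
The consonants /j/, /ʃ/ cannot be parsed into a legal (C)(C)V(C) syllable (at most one coda consonant is licensed; onsets may contain at most 2 consonants).
Inserting the epenthetic vowel yields /j/ → /jɛ/, /ʃ/ → /ʃo/.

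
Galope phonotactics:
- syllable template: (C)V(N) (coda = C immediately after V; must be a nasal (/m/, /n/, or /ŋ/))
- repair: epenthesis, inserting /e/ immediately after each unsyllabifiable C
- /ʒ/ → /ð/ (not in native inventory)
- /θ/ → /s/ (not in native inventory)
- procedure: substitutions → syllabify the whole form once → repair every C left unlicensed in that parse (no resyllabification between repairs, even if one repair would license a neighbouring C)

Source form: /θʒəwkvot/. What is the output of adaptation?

Substitution: /θ/ → /s/, /ʒ/ → /ð/, giving /sðəwkvot/.
Under (C)V(N), the unsyllabifiable consonants are /s/, /w/, /k/, /t/ (only a nasal (/m/, /n/, or /ŋ/) is licensed in coda position; onsets are limited to one consonant).
Epenthesis after each stranded consonant: /s/ → /se/, /w/ → /we/, /k/ → /ke/, /t/ → /te/.

seðəwekevote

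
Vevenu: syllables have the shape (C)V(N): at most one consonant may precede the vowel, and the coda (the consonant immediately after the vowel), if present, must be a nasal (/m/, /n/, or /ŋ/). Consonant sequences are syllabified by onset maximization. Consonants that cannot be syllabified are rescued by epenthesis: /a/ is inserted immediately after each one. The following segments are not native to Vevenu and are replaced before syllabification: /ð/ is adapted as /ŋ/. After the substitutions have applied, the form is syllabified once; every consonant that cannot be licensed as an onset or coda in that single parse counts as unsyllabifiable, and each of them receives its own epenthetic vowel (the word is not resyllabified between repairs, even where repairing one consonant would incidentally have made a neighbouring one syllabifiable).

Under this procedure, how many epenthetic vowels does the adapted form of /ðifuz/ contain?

After substitution the input is /ŋifuz/.
The unsyllabifiable consonants are /z/; each receives one epenthetic vowel.

1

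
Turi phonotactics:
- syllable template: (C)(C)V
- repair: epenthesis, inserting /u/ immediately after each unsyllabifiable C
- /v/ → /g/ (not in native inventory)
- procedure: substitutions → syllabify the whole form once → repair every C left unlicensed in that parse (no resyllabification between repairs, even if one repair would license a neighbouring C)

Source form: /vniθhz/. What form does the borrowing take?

Substitution: /v/ → /g/, giving /gniθhz/.
The consonants /θ/, /h/, /z/ cannot be parsed into a legal (C)(C)V syllable (no codas are permitted; onsets may contain at most 2 consonants).
Each unlicensed consonant becomes the onset of a new syllable: /θ/ → /θu/, /h/ → /hu/, /z/ → /zu/.

gniθuhuzu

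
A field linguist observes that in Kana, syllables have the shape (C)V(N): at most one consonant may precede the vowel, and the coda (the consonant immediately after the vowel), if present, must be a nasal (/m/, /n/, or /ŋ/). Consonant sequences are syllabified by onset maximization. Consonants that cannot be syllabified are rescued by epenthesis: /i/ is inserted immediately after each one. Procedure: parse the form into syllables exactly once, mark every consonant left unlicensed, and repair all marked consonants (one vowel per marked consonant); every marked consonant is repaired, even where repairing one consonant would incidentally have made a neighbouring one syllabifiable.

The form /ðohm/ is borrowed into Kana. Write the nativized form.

ðohimi

Syllabifying with onset maximization leaves /h/, /m/ stranded (only a nasal (/m/, /n/, or /ŋ/) is licensed in coda position; onsets are limited to one consonant).
Epenthesis after each stranded consonant: /h/ → /hi/, /m/ → /mi/.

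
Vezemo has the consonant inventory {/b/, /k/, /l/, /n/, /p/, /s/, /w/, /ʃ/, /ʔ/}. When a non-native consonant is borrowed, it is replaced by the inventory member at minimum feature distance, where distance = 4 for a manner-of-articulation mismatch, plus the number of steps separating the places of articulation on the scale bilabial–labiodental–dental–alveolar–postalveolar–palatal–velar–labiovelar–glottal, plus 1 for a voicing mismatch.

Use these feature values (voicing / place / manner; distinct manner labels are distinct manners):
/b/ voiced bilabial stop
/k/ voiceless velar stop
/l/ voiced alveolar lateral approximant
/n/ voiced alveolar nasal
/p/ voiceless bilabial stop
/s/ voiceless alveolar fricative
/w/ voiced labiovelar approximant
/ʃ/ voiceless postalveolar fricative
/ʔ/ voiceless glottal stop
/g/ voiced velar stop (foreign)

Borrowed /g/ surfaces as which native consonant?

k

/k/ is closest: same manner (stop), place distance 0 (velar→velar), voicing differs (+1); total 1. Next closest is /ʔ/ at distance 3.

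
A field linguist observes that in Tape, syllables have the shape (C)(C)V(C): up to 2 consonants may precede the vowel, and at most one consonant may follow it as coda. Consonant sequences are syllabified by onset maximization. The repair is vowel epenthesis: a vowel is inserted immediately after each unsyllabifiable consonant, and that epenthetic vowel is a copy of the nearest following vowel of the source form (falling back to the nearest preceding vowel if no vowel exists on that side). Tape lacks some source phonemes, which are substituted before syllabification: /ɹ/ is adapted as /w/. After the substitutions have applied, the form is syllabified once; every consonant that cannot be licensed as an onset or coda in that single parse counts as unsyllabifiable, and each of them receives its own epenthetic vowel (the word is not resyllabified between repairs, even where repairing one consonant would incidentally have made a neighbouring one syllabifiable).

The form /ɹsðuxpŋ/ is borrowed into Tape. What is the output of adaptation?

Substitution: /ɹ/ → /w/, giving /wsðuxpŋ/.
Syllabifying with onset maximization leaves /w/, /p/, /ŋ/ stranded (at most one coda consonant is licensed; onsets may contain at most 2 consonants).
Epenthesis after each stranded consonant: /w/ → /wu/, /p/ → /pu/, /ŋ/ → /ŋu/.

wusðuxpuŋu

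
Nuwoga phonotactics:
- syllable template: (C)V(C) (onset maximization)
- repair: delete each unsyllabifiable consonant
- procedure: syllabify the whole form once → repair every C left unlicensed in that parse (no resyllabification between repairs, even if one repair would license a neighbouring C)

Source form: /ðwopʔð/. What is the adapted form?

wop

Under (C)V(C), the unsyllabifiable consonants are /ð/, /ʔ/, /ð/ (at most one coda consonant is licensed; onsets are limited to one consonant).
Each unlicensed consonant is deleted: /ð/, /ʔ/, /ð/.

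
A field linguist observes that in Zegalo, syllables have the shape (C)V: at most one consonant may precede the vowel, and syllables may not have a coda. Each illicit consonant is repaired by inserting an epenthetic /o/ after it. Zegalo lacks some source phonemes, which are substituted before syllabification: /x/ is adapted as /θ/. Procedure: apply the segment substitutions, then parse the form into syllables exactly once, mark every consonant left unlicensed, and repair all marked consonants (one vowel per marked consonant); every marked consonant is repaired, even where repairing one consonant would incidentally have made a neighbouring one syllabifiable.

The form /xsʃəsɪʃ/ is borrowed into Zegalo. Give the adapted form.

θosoʃəsɪʃo

Substitution: /x/ → /θ/, giving /θsʃəsɪʃ/.
Under (C)V, the unsyllabifiable consonants are /θ/, /s/, /ʃ/ (no codas are permitted; onsets are limited to one consonant).
Each unlicensed consonant becomes the onset of a new syllable: /θ/ → /θo/, /s/ → /so/, /ʃ/ → /ʃo/.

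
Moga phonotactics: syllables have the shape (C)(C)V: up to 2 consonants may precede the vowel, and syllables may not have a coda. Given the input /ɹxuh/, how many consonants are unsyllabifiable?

Syllabifying with onset maximization leaves /h/ stranded (no codas are permitted; onsets may contain at most 2 consonants).

1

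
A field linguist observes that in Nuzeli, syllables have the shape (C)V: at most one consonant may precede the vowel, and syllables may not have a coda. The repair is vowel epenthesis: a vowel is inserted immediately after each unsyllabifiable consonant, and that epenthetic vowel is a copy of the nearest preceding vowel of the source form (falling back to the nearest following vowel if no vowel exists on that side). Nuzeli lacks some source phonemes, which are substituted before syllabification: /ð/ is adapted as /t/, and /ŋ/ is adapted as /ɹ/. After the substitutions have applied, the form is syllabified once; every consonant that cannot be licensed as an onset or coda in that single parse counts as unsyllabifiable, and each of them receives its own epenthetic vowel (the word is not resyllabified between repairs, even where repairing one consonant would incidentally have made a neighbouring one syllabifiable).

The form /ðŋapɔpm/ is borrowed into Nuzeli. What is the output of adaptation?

taɹapɔpɔmɔ

Substitution: /ð/ → /t/, /ŋ/ → /ɹ/, giving /tɹapɔpm/.
The consonants /t/, /p/, /m/ cannot be parsed into a legal (C)V syllable (no codas are permitted; onsets are limited to one consonant).
Inserting the epenthetic vowel yields /t/ → /ta/, /p/ → /pɔ/, /m/ → /mɔ/.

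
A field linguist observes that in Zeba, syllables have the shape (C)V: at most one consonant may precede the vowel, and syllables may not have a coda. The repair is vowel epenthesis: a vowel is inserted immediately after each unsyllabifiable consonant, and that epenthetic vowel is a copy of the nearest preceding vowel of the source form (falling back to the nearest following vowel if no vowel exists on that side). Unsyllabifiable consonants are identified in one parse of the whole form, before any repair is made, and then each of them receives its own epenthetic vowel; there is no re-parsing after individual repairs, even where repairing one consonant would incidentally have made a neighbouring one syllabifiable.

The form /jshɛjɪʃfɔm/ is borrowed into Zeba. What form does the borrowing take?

jɛsɛhɛjɪʃɪfɔmɔ

Syllabifying with onset maximization leaves /j/, /s/, /ʃ/, /m/ stranded (no codas are permitted; onsets are limited to one consonant).
Each unlicensed consonant becomes the onset of a new syllable: /j/ → /jɛ/, /s/ → /sɛ/, /ʃ/ → /ʃɪ/, /m/ → /mɔ/.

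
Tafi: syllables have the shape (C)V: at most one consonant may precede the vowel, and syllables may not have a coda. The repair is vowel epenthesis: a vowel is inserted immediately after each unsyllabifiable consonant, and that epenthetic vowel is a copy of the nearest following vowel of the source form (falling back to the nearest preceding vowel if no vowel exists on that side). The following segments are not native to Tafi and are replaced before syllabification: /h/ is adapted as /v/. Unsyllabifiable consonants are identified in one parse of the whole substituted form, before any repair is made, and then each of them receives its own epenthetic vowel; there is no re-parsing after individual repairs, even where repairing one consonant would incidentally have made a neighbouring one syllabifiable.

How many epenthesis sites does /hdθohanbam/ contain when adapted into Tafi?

4

After substitution the input is /vdθovanbam/.
The unsyllabifiable consonants are /v/, /d/, /n/, /m/; each receives one epenthetic vowel.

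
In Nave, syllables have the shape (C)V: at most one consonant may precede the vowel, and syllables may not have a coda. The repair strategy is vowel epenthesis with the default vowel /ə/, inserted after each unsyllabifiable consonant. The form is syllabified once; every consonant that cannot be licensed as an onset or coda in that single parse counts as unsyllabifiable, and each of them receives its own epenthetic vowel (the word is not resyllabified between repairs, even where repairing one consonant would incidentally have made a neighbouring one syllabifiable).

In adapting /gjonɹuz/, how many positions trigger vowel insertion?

The unsyllabifiable consonants are /g/, /n/, /z/; each receives one epenthetic vowel.

3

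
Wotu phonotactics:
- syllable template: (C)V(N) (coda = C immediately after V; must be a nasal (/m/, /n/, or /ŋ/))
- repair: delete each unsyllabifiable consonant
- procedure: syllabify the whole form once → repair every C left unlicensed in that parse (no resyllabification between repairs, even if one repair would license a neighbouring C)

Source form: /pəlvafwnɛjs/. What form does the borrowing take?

pəvanɛ

The consonants /l/, /f/, /w/, /j/, /s/ cannot be parsed into a legal (C)V(N) syllable (only a nasal (/m/, /n/, or /ŋ/) is licensed in coda position; onsets are limited to one consonant).
Deleting the stranded consonants removes /l/, /f/, /w/, /j/, /s/.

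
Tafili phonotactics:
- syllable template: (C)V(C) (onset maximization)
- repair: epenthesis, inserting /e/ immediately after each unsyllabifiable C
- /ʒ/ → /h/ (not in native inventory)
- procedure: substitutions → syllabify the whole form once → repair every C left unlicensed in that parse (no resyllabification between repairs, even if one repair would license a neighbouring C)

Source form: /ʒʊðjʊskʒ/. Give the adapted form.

Substitution: /ʒ/ → /h/, giving /hʊðjʊskh/.
The consonants /k/, /h/ cannot be parsed into a legal (C)V(C) syllable (at most one coda consonant is licensed; onsets are limited to one consonant).
Each unlicensed consonant becomes the onset of a new syllable: /k/ → /ke/, /h/ → /he/.

hʊðjʊskehe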